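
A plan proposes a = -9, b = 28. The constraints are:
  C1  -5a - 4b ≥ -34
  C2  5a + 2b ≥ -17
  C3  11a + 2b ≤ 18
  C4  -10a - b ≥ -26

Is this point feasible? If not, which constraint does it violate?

not feasible — violates C1

Constraint C1: -5a - 4b = -67, which is not ≥ -34. All other constraints are satisfied.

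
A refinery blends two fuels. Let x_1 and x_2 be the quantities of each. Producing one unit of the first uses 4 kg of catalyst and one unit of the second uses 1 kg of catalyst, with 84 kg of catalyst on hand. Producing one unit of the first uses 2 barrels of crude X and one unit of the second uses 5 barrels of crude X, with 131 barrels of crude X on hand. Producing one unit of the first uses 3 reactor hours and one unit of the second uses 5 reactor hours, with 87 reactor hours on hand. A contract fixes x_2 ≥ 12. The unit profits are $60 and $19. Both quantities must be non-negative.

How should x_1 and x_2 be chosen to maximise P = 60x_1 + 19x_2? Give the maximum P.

x_1 = 9, x_2 = 12, maximum P = 768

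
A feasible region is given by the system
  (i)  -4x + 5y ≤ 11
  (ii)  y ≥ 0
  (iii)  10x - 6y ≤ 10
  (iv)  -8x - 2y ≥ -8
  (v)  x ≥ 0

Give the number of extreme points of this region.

4

Of the 10 pairwise boundary intersections, those satisfying every inequality are:
  (3/8, 5/2)
  (0, 11/5)
  (1, 0)
  (0, 0)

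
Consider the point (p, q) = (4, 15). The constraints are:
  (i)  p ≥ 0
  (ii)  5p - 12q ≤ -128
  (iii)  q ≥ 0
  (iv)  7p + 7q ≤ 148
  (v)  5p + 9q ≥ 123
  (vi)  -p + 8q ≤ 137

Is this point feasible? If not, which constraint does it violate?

(i): 4 ≥ 0 ✓
(ii): -160 ≤ -128 ✓
(iii): 15 ≥ 0 ✓
(iv): 133 ≤ 148 ✓
(v): 155 ≥ 123 ✓
(vi): 116 ≤ 137 ✓

feasible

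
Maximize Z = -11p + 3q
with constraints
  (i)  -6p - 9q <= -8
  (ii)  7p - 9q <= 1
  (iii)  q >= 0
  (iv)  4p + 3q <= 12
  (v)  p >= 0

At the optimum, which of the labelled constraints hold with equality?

Extreme points and Z = -11p + 3q:
  (9/13, 50/117) → Z = -19/3
  (0, 8/9) → Z = 8/3
  (37/19, 80/57) → Z = -327/19
  (0, 4) → Z = 12

The maximum is at (0, 4). Substituting into each constraint, equality holds for (iv) and (v); the remaining constraints have slack.

(iv) and (v)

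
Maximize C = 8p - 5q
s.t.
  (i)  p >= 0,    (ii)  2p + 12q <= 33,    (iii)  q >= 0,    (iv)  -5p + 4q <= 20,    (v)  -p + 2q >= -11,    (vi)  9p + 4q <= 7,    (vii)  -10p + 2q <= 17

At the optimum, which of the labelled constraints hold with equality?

(iii) and (vi)

Vertices and C = 8p - 5q:
  (0, 0) → C = 0
  (0, 7/4) → C = -35/4
  (7/9, 0) → C = 56/9

The maximum is at (7/9, 0). Substituting into each constraint, equality holds for (iii) and (vi); the remaining constraints have slack.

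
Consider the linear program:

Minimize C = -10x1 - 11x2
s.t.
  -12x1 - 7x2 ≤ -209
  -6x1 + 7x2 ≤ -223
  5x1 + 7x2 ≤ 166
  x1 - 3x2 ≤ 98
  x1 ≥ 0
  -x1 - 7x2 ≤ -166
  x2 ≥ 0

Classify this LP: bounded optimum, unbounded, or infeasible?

The boundaries -6x1 + 7x2 = -223 and -x1 - 7x2 = -166 meet at (389/7, 773/49), but that point violates 5x1 + 7x2 ≤ 166. Every candidate vertex is excluded by some other constraint, so the feasible region is empty.

infeasible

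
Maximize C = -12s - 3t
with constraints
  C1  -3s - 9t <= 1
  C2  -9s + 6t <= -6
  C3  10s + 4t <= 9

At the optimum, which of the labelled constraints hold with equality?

C1 and C2

Feasible corners and C = -12s - 3t:
  (16/33, -3/11) → C = -5
  (85/78, -37/78) → C = -303/26
  (13/16, 7/32) → C = -333/32

The maximum is at (16/33, -3/11). Substituting into each constraint, equality holds for C1 and C2; the remaining constraints have slack.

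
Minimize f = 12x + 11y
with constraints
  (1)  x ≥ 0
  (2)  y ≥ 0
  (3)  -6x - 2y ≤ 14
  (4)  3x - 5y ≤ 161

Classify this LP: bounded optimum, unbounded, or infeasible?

bounded optimum

Corner points and f = 12x + 11y:
  (0, 0) → f = 0
  (161/3, 0) → f = 644
The feasible region has finitely many vertices and no improving ray; the minimum is 0 at (0, 0).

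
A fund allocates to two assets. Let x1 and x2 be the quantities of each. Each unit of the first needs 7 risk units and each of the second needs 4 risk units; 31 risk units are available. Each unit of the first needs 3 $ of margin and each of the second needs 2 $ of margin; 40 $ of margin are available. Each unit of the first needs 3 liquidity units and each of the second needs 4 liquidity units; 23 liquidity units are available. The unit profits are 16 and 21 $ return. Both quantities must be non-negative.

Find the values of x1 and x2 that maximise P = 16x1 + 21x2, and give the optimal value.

Corner points and P = 16x1 + 21x2:
  (0, 0) → P = 0
  (0, 23/4) → P = 483/4
  (31/7, 0) → P = 496/7
  (2, 17/4) → P = 485/4

x1 = 2, x2 = 17/4, maximum P = 485/4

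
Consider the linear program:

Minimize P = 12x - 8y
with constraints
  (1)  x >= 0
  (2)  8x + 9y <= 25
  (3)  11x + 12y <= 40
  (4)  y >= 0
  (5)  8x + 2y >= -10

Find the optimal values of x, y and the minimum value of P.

Extreme points and P = 12x - 8y:
  (0, 25/9) → P = -200/9
  (0, 0) → P = 0
  (25/8, 0) → P = 75/2

x = 0, y = 25/9, minimum P = -200/9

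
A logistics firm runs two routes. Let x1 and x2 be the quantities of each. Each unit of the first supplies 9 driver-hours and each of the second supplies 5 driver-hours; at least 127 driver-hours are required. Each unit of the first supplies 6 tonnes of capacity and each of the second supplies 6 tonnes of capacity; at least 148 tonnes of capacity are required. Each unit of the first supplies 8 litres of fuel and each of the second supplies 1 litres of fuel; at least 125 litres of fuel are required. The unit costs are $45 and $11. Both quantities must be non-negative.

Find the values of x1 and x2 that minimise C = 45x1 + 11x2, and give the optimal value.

x1 = 43/3, x2 = 31/3, minimum C = 2276/3

Corner points and C = 45x1 + 11x2:
  (0, 125) → C = 1375
  (74/3, 0) → C = 1110
  (43/3, 31/3) → C = 2276/3
The feasible region is unbounded (it extends along (0, 1), (1, 0)), but C strictly increases along every unbounded feasible direction, so there is no improving ray and the minimum is attained at a vertex.

The optimum lies where 6x1 + 6x2 = 148 and 8x1 + x2 = 125.
Solving simultaneously gives x1 = 43/3, x2 = 31/3.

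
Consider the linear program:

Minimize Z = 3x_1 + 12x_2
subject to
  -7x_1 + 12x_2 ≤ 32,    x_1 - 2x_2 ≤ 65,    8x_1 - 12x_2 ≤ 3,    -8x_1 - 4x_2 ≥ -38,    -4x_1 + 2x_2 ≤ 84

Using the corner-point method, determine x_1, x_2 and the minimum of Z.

Feasible corners and Z = 3x_1 + 12x_2:
  (82/31, 261/62) → Z = 1812/31
  (-472/17, -230/17) → Z = -4176/17
  (117/32, 35/16) → Z = 1191/32
  (-507/16, -171/8) → Z = -5625/16

The optimum lies where 8x_1 - 12x_2 = 3 and -4x_1 + 2x_2 = 84.
Solving simultaneously gives x_1 = -507/16, x_2 = -171/8.

x_1 = -507/16, x_2 = -171/8, minimum Z = -5625/16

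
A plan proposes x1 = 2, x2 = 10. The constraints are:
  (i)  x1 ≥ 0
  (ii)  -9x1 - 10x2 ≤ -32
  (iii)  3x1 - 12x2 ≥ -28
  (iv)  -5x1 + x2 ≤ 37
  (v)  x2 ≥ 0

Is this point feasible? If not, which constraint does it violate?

Constraint (iii): 3x1 - 12x2 = -114, which is not ≥ -28. All other constraints are satisfied.

not feasible — violates (iii)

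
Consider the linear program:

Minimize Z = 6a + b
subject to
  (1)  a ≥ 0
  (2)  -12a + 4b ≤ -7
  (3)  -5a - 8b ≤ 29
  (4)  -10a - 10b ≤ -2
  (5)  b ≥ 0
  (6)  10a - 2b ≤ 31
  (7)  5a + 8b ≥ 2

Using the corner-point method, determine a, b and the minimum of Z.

Vertices and Z = 6a + b:
  (7/12, 0) → Z = 7/2
  (55/8, 151/8) → Z = 481/8
  (31/10, 0) → Z = 93/5

The optimum lies where -12a + 4b = -7 and b = 0.
Solving simultaneously gives a = 7/12, b = 0.

a = 7/12, b = 0, minimum Z = 7/2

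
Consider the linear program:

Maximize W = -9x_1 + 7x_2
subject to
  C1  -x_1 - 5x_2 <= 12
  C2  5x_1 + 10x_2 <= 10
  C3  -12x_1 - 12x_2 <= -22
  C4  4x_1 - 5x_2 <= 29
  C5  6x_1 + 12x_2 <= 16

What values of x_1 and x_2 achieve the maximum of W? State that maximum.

Vertices and W = -9x_1 + 7x_2:
  (5/3, 1/6) → W = -83/6
  (68/13, -21/13) → W = -759/13
  (229/54, -65/27) → W = -2971/54

The binding constraints are 5x_1 + 10x_2 = 10 and -12x_1 - 12x_2 = -22.
Solving simultaneously gives x_1 = 5/3, x_2 = 1/6.

x_1 = 5/3, x_2 = 1/6, maximum W = -83/6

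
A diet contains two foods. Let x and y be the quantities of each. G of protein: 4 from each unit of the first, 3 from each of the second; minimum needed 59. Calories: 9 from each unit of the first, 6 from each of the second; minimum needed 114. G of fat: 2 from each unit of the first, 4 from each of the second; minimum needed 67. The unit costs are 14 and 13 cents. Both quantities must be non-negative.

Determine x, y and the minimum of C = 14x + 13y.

x = 7/2, y = 15, minimum C = 244

The feasible region is unbounded (it extends along (0, 1), (1, 0)), but C strictly increases along every unbounded feasible direction, so there is no improving ray and the minimum is attained at a vertex.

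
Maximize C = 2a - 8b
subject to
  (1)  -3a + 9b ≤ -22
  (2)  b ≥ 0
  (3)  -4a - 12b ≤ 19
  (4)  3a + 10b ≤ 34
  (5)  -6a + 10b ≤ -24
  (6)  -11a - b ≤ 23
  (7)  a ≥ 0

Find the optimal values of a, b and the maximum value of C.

At the optimal vertex, b = 0 and 3a + 10b = 34.
Solving simultaneously gives a = 34/3, b = 0.

a = 34/3, b = 0, maximum C = 68/3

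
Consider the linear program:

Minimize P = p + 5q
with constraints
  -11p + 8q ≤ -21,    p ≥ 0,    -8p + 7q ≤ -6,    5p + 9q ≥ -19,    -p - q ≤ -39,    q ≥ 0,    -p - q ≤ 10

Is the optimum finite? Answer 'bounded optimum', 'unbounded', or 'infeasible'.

bounded optimum

Feasible corners and P = p + 5q:
  (93/5, 102/5) → P = 603/5
  (39, 0) → P = 39
The feasible region has finitely many vertices and no improving ray; the minimum is 39 at (39, 0).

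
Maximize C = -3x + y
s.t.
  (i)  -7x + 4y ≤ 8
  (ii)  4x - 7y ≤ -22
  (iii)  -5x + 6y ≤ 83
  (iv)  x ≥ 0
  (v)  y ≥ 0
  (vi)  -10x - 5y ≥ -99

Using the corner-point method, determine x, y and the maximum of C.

At the optimal vertex, -7x + 4y = 8 and 4x - 7y = -22.
Solving simultaneously gives x = 32/33, y = 122/33.

x = 32/33, y = 122/33, maximum C = 26/33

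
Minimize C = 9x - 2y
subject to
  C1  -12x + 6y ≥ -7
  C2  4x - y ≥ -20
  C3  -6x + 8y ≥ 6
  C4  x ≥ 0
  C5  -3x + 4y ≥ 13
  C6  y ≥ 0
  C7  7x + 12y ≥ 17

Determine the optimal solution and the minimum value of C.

Extreme points and C = 9x - 2y:
  (53/15, 59/10) → C = 20
  (0, 20) → C = -40
  (0, 13/4) → C = -13/2
The feasible region is unbounded (it extends along (1, 2), (1, 4)), but C strictly increases along every unbounded feasible direction, so there is no improving ray and the minimum is attained at a vertex.

The binding constraints are 4x - y = -20 and x = 0.
Solving simultaneously gives x = 0, y = 20.

x = 0, y = 20, minimum C = -40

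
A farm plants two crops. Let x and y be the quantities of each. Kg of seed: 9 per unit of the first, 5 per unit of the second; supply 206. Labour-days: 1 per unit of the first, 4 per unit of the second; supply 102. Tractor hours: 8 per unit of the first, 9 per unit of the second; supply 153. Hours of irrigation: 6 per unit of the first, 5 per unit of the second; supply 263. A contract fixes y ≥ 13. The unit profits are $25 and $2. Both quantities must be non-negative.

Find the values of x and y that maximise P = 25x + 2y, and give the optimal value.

x = 9/2, y = 13, maximum P = 277/2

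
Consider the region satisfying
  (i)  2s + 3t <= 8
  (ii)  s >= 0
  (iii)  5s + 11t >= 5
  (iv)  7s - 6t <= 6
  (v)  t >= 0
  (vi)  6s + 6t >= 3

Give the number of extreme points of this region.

Intersecting each pair of boundary lines and keeping only the points that satisfy every inequality leaves:
  (0, 8/3)
  (2, 4/3)
  (0, 1/2)
  (96/107, 5/107)
  (1/12, 5/12)

5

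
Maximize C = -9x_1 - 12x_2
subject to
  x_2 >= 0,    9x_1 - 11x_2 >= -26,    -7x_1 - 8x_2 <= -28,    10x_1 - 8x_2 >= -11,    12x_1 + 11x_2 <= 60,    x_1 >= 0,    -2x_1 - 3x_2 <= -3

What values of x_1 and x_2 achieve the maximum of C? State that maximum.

Corner points and C = -9x_1 - 12x_2:
  (4, 0) → C = -36
  (5, 0) → C = -45
  (1, 21/8) → C = -81/2
  (359/206, 366/103) → C = -12015/206

At the optimal vertex, x_2 = 0 and -7x_1 - 8x_2 = -28.
Solving simultaneously gives x_1 = 4, x_2 = 0.

x_1 = 4, x_2 = 0, maximum C = -36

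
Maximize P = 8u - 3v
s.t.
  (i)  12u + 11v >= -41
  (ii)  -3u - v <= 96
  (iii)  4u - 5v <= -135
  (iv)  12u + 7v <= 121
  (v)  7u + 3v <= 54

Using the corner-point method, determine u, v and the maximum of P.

u = -85/22, v = 263/11, maximum P = -1129/11

Feasible corners and P = 8u - 3v:
  (-145/3, 49) → P = -1601/3
  (-65/4, 14) → P = -172
  (-793/9, 505/3) → P = -10889/9
  (-85/22, 263/11) → P = -1129/11

The optimum lies where 4u - 5v = -135 and 12u + 7v = 121.
Solving simultaneously gives u = -85/22, v = 263/11.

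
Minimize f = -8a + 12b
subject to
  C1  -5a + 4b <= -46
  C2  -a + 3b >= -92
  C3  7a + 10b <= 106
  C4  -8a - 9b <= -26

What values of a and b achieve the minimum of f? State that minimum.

Corner points and f = -8a + 12b:
  (34/3, 8/3) → f = -176/3
  (74/11, -34/11) → f = -1000/11
  (1238/31, -538/31) → f = -16360/31
  (302/11, -710/33) → f = -5256/11

a = 1238/31, b = -538/31, minimum f = -16360/31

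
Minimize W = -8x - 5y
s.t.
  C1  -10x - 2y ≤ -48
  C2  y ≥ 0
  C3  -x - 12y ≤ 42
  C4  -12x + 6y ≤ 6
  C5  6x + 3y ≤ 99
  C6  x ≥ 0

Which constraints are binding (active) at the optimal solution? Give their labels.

Extreme points and W = -8x - 5y:
  (24/5, 0) → W = -192/5
  (23/7, 53/7) → W = -449/7
  (33/2, 0) → W = -132
  (8, 17) → W = -149

The minimum is at (8, 17). Substituting into each constraint, equality holds for C4 and C5; the remaining constraints have slack.

C4 and C5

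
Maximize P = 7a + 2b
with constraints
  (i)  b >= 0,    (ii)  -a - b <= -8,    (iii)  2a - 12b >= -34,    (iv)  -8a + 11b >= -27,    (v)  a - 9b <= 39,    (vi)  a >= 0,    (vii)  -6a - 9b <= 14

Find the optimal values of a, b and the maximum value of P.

Extreme points and P = 7a + 2b:
  (31/7, 25/7) → P = 267/7
  (115/19, 37/19) → P = 879/19
  (349/37, 163/37) → P = 2769/37

The binding constraints are 2a - 12b = -34 and -8a + 11b = -27.
Solving simultaneously gives a = 349/37, b = 163/37.

a = 349/37, b = 163/37, maximum P = 2769/37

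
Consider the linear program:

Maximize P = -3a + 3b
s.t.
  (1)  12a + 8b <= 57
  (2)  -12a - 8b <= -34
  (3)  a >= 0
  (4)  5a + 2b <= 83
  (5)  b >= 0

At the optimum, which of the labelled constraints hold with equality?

Vertices and P = -3a + 3b:
  (0, 57/8) → P = 171/8
  (19/4, 0) → P = -57/4
  (0, 17/4) → P = 51/4
  (17/6, 0) → P = -17/2

The maximum is at (0, 57/8). Substituting into each constraint, equality holds for (1) and (3); the remaining constraints have slack.

(1) and (3)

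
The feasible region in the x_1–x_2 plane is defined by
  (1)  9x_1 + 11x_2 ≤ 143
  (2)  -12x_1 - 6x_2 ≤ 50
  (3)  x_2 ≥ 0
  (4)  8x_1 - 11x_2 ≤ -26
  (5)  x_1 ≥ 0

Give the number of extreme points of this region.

Pairwise boundary intersections that survive every other constraint:
  (117/17, 1378/187)
  (0, 13)
  (0, 26/11)

3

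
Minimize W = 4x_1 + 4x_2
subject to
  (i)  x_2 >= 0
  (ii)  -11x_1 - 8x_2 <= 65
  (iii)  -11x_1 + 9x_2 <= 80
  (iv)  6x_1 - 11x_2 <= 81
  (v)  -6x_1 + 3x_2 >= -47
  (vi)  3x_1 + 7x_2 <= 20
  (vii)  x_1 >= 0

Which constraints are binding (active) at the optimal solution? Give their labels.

Vertices and W = 4x_1 + 4x_2:
  (20/3, 0) → W = 80/3
  (0, 0) → W = 0
  (0, 20/7) → W = 80/7

The minimum is at (0, 0). Substituting into each constraint, equality holds for (i) and (vii); the remaining constraints have slack.

(i) and (vii)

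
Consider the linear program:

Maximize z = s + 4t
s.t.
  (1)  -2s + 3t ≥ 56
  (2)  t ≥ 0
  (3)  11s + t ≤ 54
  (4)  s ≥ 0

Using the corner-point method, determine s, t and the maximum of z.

s = 0, t = 54, maximum z = 216

Corner points and z = s + 4t:
  (106/35, 724/35) → z = 3002/35
  (0, 56/3) → z = 224/3
  (0, 54) → z = 216

At the optimal vertex, 11s + t = 54 and s = 0.
Solving simultaneously gives s = 0, t = 54.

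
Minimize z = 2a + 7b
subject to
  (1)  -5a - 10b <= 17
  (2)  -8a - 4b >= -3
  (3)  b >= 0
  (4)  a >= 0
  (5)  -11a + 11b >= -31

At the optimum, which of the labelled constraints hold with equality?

(3) and (4)

Feasible corners and z = 2a + 7b:
  (3/8, 0) → z = 3/4
  (0, 3/4) → z = 21/4
  (0, 0) → z = 0

The minimum is at (0, 0). Substituting into each constraint, equality holds for (3) and (4); the remaining constraints have slack.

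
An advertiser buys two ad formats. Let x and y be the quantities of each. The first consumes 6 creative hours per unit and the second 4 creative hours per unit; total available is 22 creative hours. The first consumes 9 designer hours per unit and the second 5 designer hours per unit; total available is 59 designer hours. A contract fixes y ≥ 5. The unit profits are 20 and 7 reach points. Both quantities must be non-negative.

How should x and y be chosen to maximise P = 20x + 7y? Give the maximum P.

Vertices and P = 20x + 7y:
  (0, 11/2) → P = 77/2
  (0, 5) → P = 35
  (1/3, 5) → P = 125/3

The binding constraints are 6x + 4y = 22 and y = 5.
Solving simultaneously gives x = 1/3, y = 5.

x = 1/3, y = 5, maximum P = 125/3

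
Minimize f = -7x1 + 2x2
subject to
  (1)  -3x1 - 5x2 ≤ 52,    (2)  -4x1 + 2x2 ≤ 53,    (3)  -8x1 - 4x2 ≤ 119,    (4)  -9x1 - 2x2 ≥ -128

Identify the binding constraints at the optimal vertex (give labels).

Corner points and f = -7x1 + 2x2:
  (-387/28, -59/28) → f = 2591/28
  (248/13, -284/13) → f = -2304/13
  (-225/16, -13/8) → f = 1523/16
  (75/13, 989/26) → f = 464/13

The minimum is at (248/13, -284/13). Substituting into each constraint, equality holds for (1) and (4); the remaining constraints have slack.

(1) and (4)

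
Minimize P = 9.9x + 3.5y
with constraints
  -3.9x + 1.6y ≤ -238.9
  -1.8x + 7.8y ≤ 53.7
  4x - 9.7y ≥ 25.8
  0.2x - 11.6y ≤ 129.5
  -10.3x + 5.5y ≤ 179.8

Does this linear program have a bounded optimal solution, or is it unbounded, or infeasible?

bounded optimum

Vertices and P = 9.9x + 3.5y:
  (32489/459, 7105/306) → P = 2392949/3060
  (64101/1123, -45727/4492) → P = 23783551/44920
The feasible region has finitely many vertices and no improving ray; the minimum is 23783551/44920 at (64101/1123, -45727/4492).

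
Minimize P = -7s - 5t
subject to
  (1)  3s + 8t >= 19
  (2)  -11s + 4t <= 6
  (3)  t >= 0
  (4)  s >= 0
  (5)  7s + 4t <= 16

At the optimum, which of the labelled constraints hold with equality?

(2) and (5)

Corner points and P = -7s - 5t:
  (7/25, 227/100) → P = -1331/100
  (13/11, 85/44) → P = -789/44
  (5/9, 109/36) → P = -685/36

The minimum is at (5/9, 109/36). Substituting into each constraint, equality holds for (2) and (5); the remaining constraints have slack.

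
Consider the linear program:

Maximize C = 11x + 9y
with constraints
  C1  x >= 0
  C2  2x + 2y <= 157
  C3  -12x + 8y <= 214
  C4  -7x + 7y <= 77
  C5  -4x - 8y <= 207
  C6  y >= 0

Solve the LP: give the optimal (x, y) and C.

x = 157/2, y = 0, maximum C = 1727/2

Corner points and C = 11x + 9y:
  (0, 11) → C = 99
  (0, 0) → C = 0
  (135/4, 179/4) → C = 774
  (157/2, 0) → C = 1727/2

The optimum lies where 2x + 2y = 157 and y = 0.
Solving simultaneously gives x = 157/2, y = 0.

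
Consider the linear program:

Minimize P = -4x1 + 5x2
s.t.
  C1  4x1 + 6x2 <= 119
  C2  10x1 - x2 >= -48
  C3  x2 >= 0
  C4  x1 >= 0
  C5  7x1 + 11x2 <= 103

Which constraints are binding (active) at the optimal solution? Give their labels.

Extreme points and P = -4x1 + 5x2:
  (0, 0) → P = 0
  (103/7, 0) → P = -412/7
  (0, 103/11) → P = 515/11

The minimum is at (103/7, 0). Substituting into each constraint, equality holds for C3 and C5; the remaining constraints have slack.

C3 and C5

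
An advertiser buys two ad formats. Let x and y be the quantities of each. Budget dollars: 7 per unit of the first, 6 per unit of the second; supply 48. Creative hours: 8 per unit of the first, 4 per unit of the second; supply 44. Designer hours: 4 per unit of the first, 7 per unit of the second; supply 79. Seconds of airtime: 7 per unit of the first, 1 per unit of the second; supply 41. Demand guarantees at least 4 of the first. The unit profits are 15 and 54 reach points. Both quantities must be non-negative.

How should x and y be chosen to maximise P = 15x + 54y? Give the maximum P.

Corner points and P = 15x + 54y:
  (11/2, 0) → P = 165/2
  (4, 0) → P = 60
  (4, 3) → P = 222

x = 4, y = 3, maximum P = 222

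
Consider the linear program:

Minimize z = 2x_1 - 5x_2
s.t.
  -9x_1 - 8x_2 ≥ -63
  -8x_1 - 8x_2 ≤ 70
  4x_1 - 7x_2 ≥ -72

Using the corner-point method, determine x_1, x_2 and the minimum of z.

Extreme points and z = 2x_1 - 5x_2:
  (133, -567/4) → z = 3899/4
  (-27/19, 180/19) → z = -954/19
  (-533/44, 37/11) → z = -903/22

At the optimal vertex, -9x_1 - 8x_2 = -63 and 4x_1 - 7x_2 = -72.
Solving simultaneously gives x_1 = -27/19, x_2 = 180/19.

x_1 = -27/19, x_2 = 180/19, minimum z = -954/19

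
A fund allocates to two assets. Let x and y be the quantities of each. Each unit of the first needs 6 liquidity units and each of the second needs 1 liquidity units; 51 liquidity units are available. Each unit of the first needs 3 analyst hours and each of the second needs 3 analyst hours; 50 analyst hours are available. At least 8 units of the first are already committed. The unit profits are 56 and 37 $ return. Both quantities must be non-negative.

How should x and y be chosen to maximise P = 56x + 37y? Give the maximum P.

Feasible corners and P = 56x + 37y:
  (17/2, 0) → P = 476
  (8, 0) → P = 448
  (8, 3) → P = 559

The binding constraints are 6x + y = 51 and x = 8.
Solving simultaneously gives x = 8, y = 3.

x = 8, y = 3, maximum P = 559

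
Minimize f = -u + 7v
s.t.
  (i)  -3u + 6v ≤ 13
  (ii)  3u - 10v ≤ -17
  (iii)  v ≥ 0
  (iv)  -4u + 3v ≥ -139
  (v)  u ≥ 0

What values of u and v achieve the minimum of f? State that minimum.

Corner points and f = -u + 7v:
  (291/5, 469/15) → f = 482/3
  (0, 13/6) → f = 91/6
  (1441/31, 485/31) → f = 1954/31
  (0, 17/10) → f = 119/10

The binding constraints are 3u - 10v = -17 and u = 0.
Solving simultaneously gives u = 0, v = 17/10.

u = 0, v = 17/10, minimum f = 119/10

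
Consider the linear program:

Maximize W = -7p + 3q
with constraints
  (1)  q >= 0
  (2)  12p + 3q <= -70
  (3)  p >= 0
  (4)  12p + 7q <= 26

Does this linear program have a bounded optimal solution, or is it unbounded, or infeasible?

The boundaries q = 0 and 12p + 3q = -70 meet at (-35/6, 0), but that point violates p ≥ 0. Every candidate vertex is excluded by some other constraint, so the feasible region is empty.

infeasible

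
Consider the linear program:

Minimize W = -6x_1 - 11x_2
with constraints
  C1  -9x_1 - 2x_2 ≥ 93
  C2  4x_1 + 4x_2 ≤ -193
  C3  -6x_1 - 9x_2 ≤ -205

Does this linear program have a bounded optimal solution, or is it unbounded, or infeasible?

unbounded

From the feasible point (-2557/12, 989/6), moving in the direction (-4, 4) keeps every constraint satisfied while W decreases without bound.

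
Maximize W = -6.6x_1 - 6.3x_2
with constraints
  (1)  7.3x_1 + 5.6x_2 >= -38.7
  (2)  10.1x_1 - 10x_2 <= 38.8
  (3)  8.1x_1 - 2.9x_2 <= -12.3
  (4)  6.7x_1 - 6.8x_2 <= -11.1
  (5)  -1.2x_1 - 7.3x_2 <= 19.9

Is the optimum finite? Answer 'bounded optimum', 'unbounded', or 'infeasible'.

bounded optimum

Feasible corners and W = -6.6x_1 - 6.3x_2:
  (-8133/2179, -8913/4358) → W = 327015/8716
  (-1029/713, 150/713) → W = 29232/3565
The feasible region has finitely many vertices and no improving ray; the maximum is 327015/8716 at (-8133/2179, -8913/4358).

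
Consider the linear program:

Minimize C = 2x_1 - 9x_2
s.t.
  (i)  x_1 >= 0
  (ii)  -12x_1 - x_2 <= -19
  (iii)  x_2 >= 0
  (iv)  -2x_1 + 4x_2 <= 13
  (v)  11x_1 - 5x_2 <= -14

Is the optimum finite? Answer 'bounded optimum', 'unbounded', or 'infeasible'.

The boundaries x_1 = 0 and -12x_1 - x_2 = -19 meet at (0, 19), but that point violates -2x_1 + 4x_2 ≤ 13. Every candidate vertex is excluded by some other constraint, so the feasible region is empty.

infeasible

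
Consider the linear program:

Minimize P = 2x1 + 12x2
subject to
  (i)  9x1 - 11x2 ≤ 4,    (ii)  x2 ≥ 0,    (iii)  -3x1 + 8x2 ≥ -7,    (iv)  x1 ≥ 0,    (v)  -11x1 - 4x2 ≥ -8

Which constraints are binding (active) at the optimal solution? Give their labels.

Corner points and P = 2x1 + 12x2:
  (4/9, 0) → P = 8/9
  (104/157, 28/157) → P = 544/157
  (0, 0) → P = 0
  (0, 2) → P = 24

The minimum is at (0, 0). Substituting into each constraint, equality holds for (ii) and (iv); the remaining constraints have slack.

(ii) and (iv)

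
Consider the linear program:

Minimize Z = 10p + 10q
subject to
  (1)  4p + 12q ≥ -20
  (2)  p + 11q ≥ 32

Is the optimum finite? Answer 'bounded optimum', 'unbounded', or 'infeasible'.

unbounded

From the feasible point (-151/8, 37/8), moving in the direction (-12, 4) keeps every constraint satisfied while Z decreases without bound.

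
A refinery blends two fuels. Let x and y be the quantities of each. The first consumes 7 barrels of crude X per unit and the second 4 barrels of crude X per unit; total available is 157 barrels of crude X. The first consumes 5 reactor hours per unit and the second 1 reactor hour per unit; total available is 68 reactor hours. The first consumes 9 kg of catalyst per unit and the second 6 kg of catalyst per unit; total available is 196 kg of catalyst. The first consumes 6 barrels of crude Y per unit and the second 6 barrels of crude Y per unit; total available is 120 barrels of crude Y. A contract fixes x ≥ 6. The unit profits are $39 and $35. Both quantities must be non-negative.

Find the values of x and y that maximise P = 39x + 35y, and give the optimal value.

Vertices and P = 39x + 35y:
  (68/5, 0) → P = 2652/5
  (6, 0) → P = 234
  (12, 8) → P = 748
  (6, 14) → P = 724

The optimum lies where 5x + y = 68 and 6x + 6y = 120.
Solving simultaneously gives x = 12, y = 8.

x = 12, y = 8, maximum P = 748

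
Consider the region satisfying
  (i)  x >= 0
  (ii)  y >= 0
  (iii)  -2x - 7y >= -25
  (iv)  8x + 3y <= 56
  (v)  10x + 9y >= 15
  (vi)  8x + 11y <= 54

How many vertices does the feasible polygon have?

5

The feasible vertices (each the meet of two boundaries and inside every other half-plane) are:
  (0, 25/7)
  (0, 5/3)
  (3/2, 0)
  (27/4, 0)
  (103/34, 46/17)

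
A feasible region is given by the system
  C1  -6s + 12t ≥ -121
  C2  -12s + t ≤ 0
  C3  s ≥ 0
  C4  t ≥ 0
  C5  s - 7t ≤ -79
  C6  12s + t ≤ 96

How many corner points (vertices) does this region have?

Pairwise boundary intersections that survive every other constraint:
  (79/83, 948/83)
  (4, 48)
  (593/85, 1044/85)

3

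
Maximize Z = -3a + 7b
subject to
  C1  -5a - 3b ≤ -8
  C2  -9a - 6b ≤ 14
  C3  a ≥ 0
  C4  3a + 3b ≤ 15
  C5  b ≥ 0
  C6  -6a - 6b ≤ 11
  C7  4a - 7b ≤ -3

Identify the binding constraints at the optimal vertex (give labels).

Vertices and Z = -3a + 7b:
  (0, 8/3) → Z = 56/3
  (1, 1) → Z = 4
  (0, 5) → Z = 35
  (32/11, 23/11) → Z = 65/11

The maximum is at (0, 5). Substituting into each constraint, equality holds for C3 and C4; the remaining constraints have slack.

C3 and C4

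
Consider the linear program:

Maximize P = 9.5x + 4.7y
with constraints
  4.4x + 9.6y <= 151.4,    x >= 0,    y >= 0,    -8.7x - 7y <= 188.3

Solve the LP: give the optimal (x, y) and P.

At the optimal vertex, 4.4x + 9.6y = 151.4 and y = 0.
Solving simultaneously gives x = 757/22, y = 0.

x = 757/22, y = 0, maximum P = 14383/44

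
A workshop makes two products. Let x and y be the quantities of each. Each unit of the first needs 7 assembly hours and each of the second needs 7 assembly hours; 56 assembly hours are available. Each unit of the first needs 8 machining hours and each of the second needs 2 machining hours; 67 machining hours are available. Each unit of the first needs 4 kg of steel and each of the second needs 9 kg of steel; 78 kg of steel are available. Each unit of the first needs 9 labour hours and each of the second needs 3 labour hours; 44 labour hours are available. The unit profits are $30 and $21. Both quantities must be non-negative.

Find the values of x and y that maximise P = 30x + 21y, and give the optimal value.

x = 10/3, y = 14/3, maximum P = 198

Extreme points and P = 30x + 21y:
  (0, 0) → P = 0
  (0, 8) → P = 168
  (44/9, 0) → P = 440/3
  (10/3, 14/3) → P = 198

The binding constraints are 7x + 7y = 56 and 9x + 3y = 44.
Solving simultaneously gives x = 10/3, y = 14/3.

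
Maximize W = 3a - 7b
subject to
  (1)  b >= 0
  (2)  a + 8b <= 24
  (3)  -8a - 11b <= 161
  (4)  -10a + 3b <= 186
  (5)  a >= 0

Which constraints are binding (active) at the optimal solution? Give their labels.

(1) and (2)

Corner points and W = 3a - 7b:
  (24, 0) → W = 72
  (0, 0) → W = 0
  (0, 3) → W = -21

The maximum is at (24, 0). Substituting into each constraint, equality holds for (1) and (2); the remaining constraints have slack.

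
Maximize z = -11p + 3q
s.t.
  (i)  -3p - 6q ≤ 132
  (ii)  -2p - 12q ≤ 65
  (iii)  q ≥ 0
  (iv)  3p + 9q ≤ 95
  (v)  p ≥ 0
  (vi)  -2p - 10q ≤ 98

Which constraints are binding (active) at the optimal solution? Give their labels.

(iv) and (v)

Extreme points and z = -11p + 3q:
  (95/3, 0) → z = -1045/3
  (0, 0) → z = 0
  (0, 95/9) → z = 95/3

The maximum is at (0, 95/9). Substituting into each constraint, equality holds for (iv) and (v); the remaining constraints have slack.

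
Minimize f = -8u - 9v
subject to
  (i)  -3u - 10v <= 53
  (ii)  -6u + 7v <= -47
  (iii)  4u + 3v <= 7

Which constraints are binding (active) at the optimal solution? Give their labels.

(ii) and (iii)

Corner points and f = -8u - 9v:
  (11/9, -17/3) → f = 371/9
  (229/31, -233/31) → f = 265/31
  (95/23, -73/23) → f = -103/23

The minimum is at (95/23, -73/23). Substituting into each constraint, equality holds for (ii) and (iii); the remaining constraints have slack.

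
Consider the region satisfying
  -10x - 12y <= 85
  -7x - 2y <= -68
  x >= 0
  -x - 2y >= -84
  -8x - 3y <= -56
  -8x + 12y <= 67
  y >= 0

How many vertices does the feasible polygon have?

Of the 21 pairwise boundary intersections, those satisfying every inequality are:
  (341/50, 1013/100)
  (68/7, 0)
  (437/14, 739/28)
  (84, 0)

4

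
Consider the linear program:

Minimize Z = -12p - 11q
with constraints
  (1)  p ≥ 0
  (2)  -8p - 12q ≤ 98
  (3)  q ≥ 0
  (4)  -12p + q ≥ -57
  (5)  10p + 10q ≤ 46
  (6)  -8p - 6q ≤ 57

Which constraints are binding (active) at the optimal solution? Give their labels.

(3) and (5)

Extreme points and Z = -12p - 11q:
  (0, 0) → Z = 0
  (0, 23/5) → Z = -253/5
  (23/5, 0) → Z = -276/5

The minimum is at (23/5, 0). Substituting into each constraint, equality holds for (3) and (5); the remaining constraints have slack.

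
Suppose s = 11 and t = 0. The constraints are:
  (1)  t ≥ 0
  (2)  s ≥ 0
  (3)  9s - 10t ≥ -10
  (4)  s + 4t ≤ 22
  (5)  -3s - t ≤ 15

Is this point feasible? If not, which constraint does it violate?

(1): 0 ≥ 0 ✓
(2): 11 ≥ 0 ✓
(3): 99 ≥ -10 ✓
(4): 11 ≤ 22 ✓
(5): -33 ≤ 15 ✓

feasible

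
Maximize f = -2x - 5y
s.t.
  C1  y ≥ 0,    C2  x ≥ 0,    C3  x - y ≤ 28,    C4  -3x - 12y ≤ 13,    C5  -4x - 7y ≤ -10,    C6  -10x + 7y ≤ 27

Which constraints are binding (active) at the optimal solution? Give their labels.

Feasible corners and f = -2x - 5y:
  (28, 0) → f = -56
  (5/2, 0) → f = -5
  (0, 10/7) → f = -50/7
  (0, 27/7) → f = -135/7
The feasible region is unbounded (it extends along (7, 10), (1, 1)), but f strictly decreases along every unbounded feasible direction, so there is no improving ray and the maximum is attained at a vertex.

The maximum is at (5/2, 0). Substituting into each constraint, equality holds for C1 and C5; the remaining constraints have slack.

C1 and C5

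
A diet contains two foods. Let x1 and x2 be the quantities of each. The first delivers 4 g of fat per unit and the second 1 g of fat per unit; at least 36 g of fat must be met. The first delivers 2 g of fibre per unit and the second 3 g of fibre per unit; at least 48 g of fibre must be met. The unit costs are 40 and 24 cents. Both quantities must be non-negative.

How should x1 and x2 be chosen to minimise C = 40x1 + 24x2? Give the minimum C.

x1 = 6, x2 = 12, minimum C = 528

Extreme points and C = 40x1 + 24x2:
  (0, 36) → C = 864
  (24, 0) → C = 960
  (6, 12) → C = 528
The feasible region is unbounded (it extends along (0, 1), (1, 0)), but C strictly increases along every unbounded feasible direction, so there is no improving ray and the minimum is attained at a vertex.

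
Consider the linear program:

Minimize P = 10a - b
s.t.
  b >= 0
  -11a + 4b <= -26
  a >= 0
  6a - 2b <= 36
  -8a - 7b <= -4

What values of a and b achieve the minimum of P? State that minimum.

Corner points and P = 10a - b:
  (26/11, 0) → P = 260/11
  (6, 0) → P = 60
  (46, 120) → P = 340

At the optimal vertex, b = 0 and -11a + 4b = -26.
Solving simultaneously gives a = 26/11, b = 0.

a = 26/11, b = 0, minimum P = 260/11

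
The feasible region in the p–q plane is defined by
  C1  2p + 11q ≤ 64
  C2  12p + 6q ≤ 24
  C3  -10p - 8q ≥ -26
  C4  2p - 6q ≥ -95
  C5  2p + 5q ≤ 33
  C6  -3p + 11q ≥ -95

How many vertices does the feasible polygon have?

5

Of the 15 pairwise boundary intersections, those satisfying every inequality are:
  (-113/47, 294/47)
  (-661/34, 159/17)
  (1, 2)
  (139/25, -178/25)
  (-1615/4, -475/4)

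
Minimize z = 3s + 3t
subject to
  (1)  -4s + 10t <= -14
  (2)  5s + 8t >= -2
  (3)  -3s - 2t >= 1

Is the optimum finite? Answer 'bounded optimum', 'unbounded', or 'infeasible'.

The boundaries -4s + 10t = -14 and 5s + 8t = -2 meet at (46/41, -39/41), but that point violates -3s - 2t ≥ 1. Every candidate vertex is excluded by some other constraint, so the feasible region is empty.

infeasible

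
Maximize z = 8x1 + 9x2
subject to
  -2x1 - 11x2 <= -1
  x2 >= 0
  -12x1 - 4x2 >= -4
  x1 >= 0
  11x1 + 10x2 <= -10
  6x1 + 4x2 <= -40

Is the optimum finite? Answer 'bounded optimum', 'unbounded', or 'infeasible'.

infeasible

The boundaries -2x1 - 11x2 = -1 and 6x1 + 4x2 = -40 meet at (-222/29, 43/29), but that point violates x1 ≥ 0. Every candidate vertex is excluded by some other constraint, so the feasible region is empty.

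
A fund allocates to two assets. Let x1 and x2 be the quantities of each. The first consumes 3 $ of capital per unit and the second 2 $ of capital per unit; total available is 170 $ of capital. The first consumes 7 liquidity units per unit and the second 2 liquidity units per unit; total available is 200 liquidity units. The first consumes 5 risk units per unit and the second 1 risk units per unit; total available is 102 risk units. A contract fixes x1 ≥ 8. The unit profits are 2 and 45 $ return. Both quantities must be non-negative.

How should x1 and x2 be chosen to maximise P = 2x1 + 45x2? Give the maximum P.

Extreme points and P = 2x1 + 45x2:
  (102/5, 0) → P = 204/5
  (8, 0) → P = 16
  (8, 62) → P = 2806

x1 = 8, x2 = 62, maximum P = 2806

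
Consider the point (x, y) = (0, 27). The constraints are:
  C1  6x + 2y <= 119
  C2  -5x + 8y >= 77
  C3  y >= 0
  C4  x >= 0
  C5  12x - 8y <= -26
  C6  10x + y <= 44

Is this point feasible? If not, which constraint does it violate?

feasible

C1: 54 ≤ 119 ✓
C2: 216 ≥ 77 ✓
C3: 27 ≥ 0 ✓
C4: 0 ≥ 0 ✓
C5: -216 ≤ -26 ✓
C6: 27 ≤ 44 ✓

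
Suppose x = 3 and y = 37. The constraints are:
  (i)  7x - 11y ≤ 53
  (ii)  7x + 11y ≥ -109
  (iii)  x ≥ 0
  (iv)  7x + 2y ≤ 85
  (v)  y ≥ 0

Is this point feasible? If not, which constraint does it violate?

not feasible — violates (iv)

Constraint (iv): 7x + 2y = 95, which is not ≤ 85. All other constraints are satisfied.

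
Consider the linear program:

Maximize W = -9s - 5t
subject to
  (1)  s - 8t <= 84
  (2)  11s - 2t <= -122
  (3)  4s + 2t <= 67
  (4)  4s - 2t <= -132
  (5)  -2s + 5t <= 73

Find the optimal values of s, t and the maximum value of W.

s = -1004/11, t = -241/11, maximum W = 931

Feasible corners and W = -9s - 5t:
  (-204/5, -78/5) → W = 2226/5
  (-1004/11, -241/11) → W = 931
  (-257/8, 7/4) → W = 2243/8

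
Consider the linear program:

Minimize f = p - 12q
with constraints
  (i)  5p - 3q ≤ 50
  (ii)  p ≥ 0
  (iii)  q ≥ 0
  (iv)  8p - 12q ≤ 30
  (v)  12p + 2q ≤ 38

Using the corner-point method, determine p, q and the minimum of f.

p = 0, q = 19, minimum f = -228

Feasible corners and f = p - 12q:
  (0, 0) → f = 0
  (0, 19) → f = -228
  (19/6, 0) → f = 19/6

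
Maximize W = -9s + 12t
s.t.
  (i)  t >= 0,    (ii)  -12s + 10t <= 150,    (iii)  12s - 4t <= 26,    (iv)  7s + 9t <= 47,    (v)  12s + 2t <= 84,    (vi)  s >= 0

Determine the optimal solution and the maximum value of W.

Extreme points and W = -9s + 12t:
  (13/6, 0) → W = -39/2
  (0, 0) → W = 0
  (211/68, 191/68) → W = 393/68
  (0, 47/9) → W = 188/3

The binding constraints are 7s + 9t = 47 and s = 0.
Solving simultaneously gives s = 0, t = 47/9.

s = 0, t = 47/9, maximum W = 188/3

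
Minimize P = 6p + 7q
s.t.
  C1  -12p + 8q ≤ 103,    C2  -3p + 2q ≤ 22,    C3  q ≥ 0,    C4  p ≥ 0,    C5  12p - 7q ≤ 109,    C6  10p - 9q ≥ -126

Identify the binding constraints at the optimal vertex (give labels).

C3 and C4

Feasible corners and P = 6p + 7q:
  (0, 11) → P = 77
  (54/7, 158/7) → P = 1430/7
  (0, 0) → P = 0
  (109/12, 0) → P = 109/2
  (1863/38, 1301/19) → P = 14696/19

The minimum is at (0, 0). Substituting into each constraint, equality holds for C3 and C4; the remaining constraints have slack.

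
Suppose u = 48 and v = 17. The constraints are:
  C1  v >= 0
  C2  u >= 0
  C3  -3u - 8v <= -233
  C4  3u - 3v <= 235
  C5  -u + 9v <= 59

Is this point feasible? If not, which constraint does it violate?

Constraint C5: -u + 9v = 105, which is not ≤ 59. All other constraints are satisfied.

not feasible — violates C5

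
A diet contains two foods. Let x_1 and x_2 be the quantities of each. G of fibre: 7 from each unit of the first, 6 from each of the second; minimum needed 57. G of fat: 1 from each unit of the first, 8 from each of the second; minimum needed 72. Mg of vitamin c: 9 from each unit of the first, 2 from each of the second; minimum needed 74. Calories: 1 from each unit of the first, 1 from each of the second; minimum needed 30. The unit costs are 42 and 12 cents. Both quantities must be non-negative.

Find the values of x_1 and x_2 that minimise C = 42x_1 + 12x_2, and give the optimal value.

Vertices and C = 42x_1 + 12x_2:
  (0, 37) → C = 444
  (72, 0) → C = 3024
  (24, 6) → C = 1080
  (2, 28) → C = 420
The feasible region is unbounded (it extends along (0, 1), (1, 0)), but C strictly increases along every unbounded feasible direction, so there is no improving ray and the minimum is attained at a vertex.

The binding constraints are 9x_1 + 2x_2 = 74 and x_1 + x_2 = 30.
Solving simultaneously gives x_1 = 2, x_2 = 28.

x_1 = 2, x_2 = 28, minimum C = 420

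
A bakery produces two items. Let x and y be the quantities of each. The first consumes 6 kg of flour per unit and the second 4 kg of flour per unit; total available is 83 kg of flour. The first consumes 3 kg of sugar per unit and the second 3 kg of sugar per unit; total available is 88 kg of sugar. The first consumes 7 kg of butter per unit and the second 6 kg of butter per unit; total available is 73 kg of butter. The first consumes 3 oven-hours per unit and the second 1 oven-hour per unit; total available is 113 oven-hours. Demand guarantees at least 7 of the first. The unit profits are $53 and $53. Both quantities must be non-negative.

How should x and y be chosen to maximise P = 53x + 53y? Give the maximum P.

x = 7, y = 4, maximum P = 583

Corner points and P = 53x + 53y:
  (73/7, 0) → P = 3869/7
  (7, 0) → P = 371
  (7, 4) → P = 583

The binding constraints are 7x + 6y = 73 and x = 7.
Solving simultaneously gives x = 7, y = 4.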